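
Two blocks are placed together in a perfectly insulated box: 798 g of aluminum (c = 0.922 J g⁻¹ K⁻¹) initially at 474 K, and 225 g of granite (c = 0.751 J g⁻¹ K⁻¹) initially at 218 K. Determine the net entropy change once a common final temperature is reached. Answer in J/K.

Energy balance: T_f = (m₁c₁T₁ + m₂c₂T₂)/(m₁c₁ + m₂c₂) = 426.19 K.
ΔS₁ = m₁c₁ ln(T_f/T₁) = 735.756 × ln(426.19/474) = -78.232 J/K.
ΔS₂ = m₂c₂ ln(T_f/T₂) = 168.975 × ln(426.19/218) = 113.28 J/K.
ΔS_total = -78.232 + 113.28 = 35 J/K.

ΔS_total = 35 J/K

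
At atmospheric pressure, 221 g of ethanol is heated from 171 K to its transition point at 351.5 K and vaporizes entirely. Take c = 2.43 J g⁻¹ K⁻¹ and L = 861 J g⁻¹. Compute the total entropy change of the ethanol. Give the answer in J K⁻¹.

ΔS = 928 J/K

Warming step: ΔS₁ = m c ln(T_tr/T_i) = 221 × 2.43 × ln(351.5/171) = 387 J/K.
Phase change: ΔS₂ = +mL/T_tr = 221 × 861 / 351.5 = 541.3 J/K.
ΔS_total = (387) + (541.3) = 928 J/K.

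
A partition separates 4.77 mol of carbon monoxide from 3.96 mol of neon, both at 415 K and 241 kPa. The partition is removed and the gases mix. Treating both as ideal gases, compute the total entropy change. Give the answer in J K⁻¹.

Mole fractions: x_A = 4.77/8.73 = 0.546, x_B = 0.454.
ΔS_mix = −R(n_A ln x_A + n_B ln x_B) = −8.314 × (4.77 ln 0.546 + 3.96 ln 0.454) = 50 J/K.

ΔS_mix = 50 J/K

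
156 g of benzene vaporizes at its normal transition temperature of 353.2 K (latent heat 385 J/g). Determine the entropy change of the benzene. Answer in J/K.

ΔS = 170 J/K

Heat absorbed by the substance: Q = mL = 156 × 385 = 60060 J.
At constant T, ΔS = Q_rev/T = 60060 / 353.2 = 170 J/K.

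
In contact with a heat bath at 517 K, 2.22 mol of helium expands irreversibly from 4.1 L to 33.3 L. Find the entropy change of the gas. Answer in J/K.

Entropy is a state function, so ΔS_gas depends only on the end states.
For an isothermal ideal gas ΔS_gas = nR ln(V₂/V₁) = 2.22 × 8.314 × ln(33.3/4.1) = 38.7 J/K.

ΔS_gas = 38.7 J/K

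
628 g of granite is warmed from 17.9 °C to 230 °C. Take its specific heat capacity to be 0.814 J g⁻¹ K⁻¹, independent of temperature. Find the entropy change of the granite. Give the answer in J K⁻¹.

ΔS = 280 J/K

In kelvin: T₁ = 291.05 K, T₂ = 503.15 K. ΔS = ∫dQ_rev/T = m c ln(T₂/T₁) = 628 × 0.814 × ln(503.15/291.05) = 280 J/K.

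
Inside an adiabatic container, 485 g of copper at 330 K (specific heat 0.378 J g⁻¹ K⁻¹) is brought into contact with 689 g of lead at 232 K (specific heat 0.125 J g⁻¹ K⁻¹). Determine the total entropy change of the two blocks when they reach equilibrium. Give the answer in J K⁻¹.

ΔS_total = 3.47 J/K

Energy balance: T_f = (m₁c₁T₁ + m₂c₂T₂)/(m₁c₁ + m₂c₂) = 298.68 K.
ΔS₁ = m₁c₁ ln(T_f/T₁) = 183.33 × ln(298.68/330) = -18.284 J/K.
ΔS₂ = m₂c₂ ln(T_f/T₂) = 86.125 × ln(298.68/232) = 21.757 J/K.
ΔS_total = -18.284 + 21.757 = 3.47 J/K.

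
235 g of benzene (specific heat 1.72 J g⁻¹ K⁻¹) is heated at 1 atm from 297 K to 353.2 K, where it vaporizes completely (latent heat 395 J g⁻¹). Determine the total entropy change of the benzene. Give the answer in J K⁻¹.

Warming step: ΔS₁ = m c ln(T_tr/T_i) = 235 × 1.72 × ln(353.2/297) = 70.05 J/K.
Phase change: ΔS₂ = +mL/T_tr = 235 × 395 / 353.2 = 262.8 J/K.
ΔS_total = (70.05) + (262.8) = 333 J/K.

ΔS = 333 J/K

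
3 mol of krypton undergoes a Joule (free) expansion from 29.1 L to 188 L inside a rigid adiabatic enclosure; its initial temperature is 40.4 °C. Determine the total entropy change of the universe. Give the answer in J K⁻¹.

No heat is exchanged and no work is done, so the ideal-gas temperature stays constant.
Entropy is a state function; using a reversible isothermal path, ΔS_gas = nR ln(V₂/V₁) = 3 × 8.314 × ln(188/29.1) = 46.5 J/K.
The insulated surroundings exchange no heat, so ΔS_surr = 0 and ΔS_universe = ΔS_gas.

ΔS_universe = 46.5 J/K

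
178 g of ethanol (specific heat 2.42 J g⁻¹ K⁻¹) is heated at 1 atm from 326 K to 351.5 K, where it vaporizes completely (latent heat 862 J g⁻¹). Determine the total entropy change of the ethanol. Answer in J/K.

Warming step: ΔS₁ = m c ln(T_tr/T_i) = 178 × 2.42 × ln(351.5/326) = 32.44 J/K.
Phase change: ΔS₂ = +mL/T_tr = 178 × 862 / 351.5 = 436.5 J/K.
ΔS_total = (32.44) + (436.5) = 469 J/K.

ΔS = 469 J/K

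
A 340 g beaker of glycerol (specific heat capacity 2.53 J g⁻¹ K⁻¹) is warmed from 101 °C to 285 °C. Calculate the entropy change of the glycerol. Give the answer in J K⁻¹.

ΔS = 344 J/K

In kelvin: T₁ = 374.15 K, T₂ = 558.15 K. ΔS = ∫dQ_rev/T = m c ln(T₂/T₁) = 340 × 2.53 × ln(558.15/374.15) = 344 J/K.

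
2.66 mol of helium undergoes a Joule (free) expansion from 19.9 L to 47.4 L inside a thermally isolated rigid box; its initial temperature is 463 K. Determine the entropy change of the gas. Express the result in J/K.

No heat is exchanged and no work is done, so the ideal-gas temperature stays constant.
Entropy is a state function; using a reversible isothermal path, ΔS_gas = nR ln(V₂/V₁) = 2.66 × 8.314 × ln(47.4/19.9) = 19.2 J/K.

ΔS_gas = 19.2 J/K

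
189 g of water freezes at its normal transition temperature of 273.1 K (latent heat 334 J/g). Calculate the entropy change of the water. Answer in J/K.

ΔS = -231 J/K

Heat released by the substance: Q = −mL = −189 × 334 = −63126 J.
At constant T, ΔS = Q_rev/T = −63126 / 273.1 = -231 J/K.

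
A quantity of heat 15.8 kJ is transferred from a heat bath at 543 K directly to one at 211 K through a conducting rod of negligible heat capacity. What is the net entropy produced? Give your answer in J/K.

ΔS_hot = −Q/T_H = −15800/543 = -29.1 J/K and ΔS_cold = +Q/T_C = 15800/211 = 74.88 J/K.
ΔS_total = -29.1 + 74.88 = 45.8 J/K, positive as the second law requires.

ΔS_total = 45.8 J/K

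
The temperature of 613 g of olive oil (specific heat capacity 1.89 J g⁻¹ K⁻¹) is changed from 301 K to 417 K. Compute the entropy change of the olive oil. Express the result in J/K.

ΔS = 378 J/K

ΔS = ∫dQ_rev/T = m c ln(T₂/T₁) = 613 × 1.89 × ln(417/301) = 378 J/K.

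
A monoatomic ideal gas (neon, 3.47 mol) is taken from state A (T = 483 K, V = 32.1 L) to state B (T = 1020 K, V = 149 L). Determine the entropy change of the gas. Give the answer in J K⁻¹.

ΔS = 76.6 J/K

Entropy is a state function: ΔS = nC_V ln(T₂/T₁) + nR ln(V₂/V₁), with C_V = 3R/2 = 12.47 J mol⁻¹ K⁻¹ for a monoatomic ideal gas.
ΔS = 3.47 × [12.47 × ln(1020/483) + 8.314 × ln(149/32.1)] = 76.6 J/K.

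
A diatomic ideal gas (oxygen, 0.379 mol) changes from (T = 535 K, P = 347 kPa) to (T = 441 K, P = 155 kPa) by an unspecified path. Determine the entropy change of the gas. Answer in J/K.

ΔS = 0.408 J/K

ΔS = nC_p ln(T₂/T₁) − nR ln(P₂/P₁), with C_p = 7R/2 = 29.1 J mol⁻¹ K⁻¹ for a diatomic ideal gas.
ΔS = 0.379 × [29.1 × ln(441/535) − 8.314 × ln(155/347)] = 0.408 J/K.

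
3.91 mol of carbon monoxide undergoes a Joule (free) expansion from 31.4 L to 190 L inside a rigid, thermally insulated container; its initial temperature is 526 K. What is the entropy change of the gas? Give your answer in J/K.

No heat is exchanged and no work is done, so the ideal-gas temperature stays constant.
Entropy is a state function; using a reversible isothermal path, ΔS_gas = nR ln(V₂/V₁) = 3.91 × 8.314 × ln(190/31.4) = 58.5 J/K.

ΔS_gas = 58.5 J/K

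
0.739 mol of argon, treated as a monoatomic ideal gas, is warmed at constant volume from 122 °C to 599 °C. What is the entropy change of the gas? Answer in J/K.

In kelvin: T₁ = 395.15 K, T₂ = 872.15 K. At constant volume, ΔS = nC_V ln(T₂/T₁) with C_V = 3R/2 = 12.47 J mol⁻¹ K⁻¹.
ΔS = 0.739 × 12.47 × ln(872.15/395.15) = 7.3 J/K.

ΔS = 7.3 J/K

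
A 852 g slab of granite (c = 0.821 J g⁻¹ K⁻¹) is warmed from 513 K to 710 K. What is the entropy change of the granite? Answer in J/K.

ΔS = ∫dQ_rev/T = m c ln(T₂/T₁) = 852 × 0.821 × ln(710/513) = 227 J/K.

ΔS = 227 J/K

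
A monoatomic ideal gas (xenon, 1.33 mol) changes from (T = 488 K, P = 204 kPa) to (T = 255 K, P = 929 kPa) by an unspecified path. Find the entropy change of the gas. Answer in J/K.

ΔS = -34.7 J/K

ΔS = nC_p ln(T₂/T₁) − nR ln(P₂/P₁), with C_p = 5R/2 = 20.79 J mol⁻¹ K⁻¹ for a monoatomic ideal gas.
ΔS = 1.33 × [20.79 × ln(255/488) − 8.314 × ln(929/204)] = -34.7 J/K.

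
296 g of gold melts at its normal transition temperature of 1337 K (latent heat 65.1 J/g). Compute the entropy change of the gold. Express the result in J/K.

Heat absorbed by the substance: Q = mL = 296 × 65.1 = 19269.6 J.
At constant T, ΔS = Q_rev/T = 19269.6 / 1337 = 14.4 J/K.

ΔS = 14.4 J/K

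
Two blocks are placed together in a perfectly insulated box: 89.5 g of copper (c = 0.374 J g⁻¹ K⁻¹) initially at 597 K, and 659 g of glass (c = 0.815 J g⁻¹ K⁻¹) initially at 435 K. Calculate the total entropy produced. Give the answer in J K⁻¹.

Energy balance: T_f = (m₁c₁T₁ + m₂c₂T₂)/(m₁c₁ + m₂c₂) = 444.5 K.
ΔS₁ = m₁c₁ ln(T_f/T₁) = 33.473 × ln(444.5/597) = -9.8731 J/K.
ΔS₂ = m₂c₂ ln(T_f/T₂) = 537.085 × ln(444.5/435) = 11.608 J/K.
ΔS_total = -9.8731 + 11.608 = 1.73 J/K.

ΔS_total = 1.73 J/K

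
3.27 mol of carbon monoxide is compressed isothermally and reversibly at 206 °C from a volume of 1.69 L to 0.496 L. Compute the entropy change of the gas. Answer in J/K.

For an isothermal ideal gas ΔS_gas = nR ln(V₂/V₁) = 3.27 × 8.314 × ln(0.496/1.69) = -33.3 J/K.

ΔS_gas = -33.3 J/K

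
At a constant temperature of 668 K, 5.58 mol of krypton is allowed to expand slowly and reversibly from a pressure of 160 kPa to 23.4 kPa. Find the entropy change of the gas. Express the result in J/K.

ΔS_gas = 89.2 J/K

For an isothermal ideal gas ΔS_gas = nR ln(P₁/P₂) = 5.58 × 8.314 × ln(160/23.4) = 89.2 J/K.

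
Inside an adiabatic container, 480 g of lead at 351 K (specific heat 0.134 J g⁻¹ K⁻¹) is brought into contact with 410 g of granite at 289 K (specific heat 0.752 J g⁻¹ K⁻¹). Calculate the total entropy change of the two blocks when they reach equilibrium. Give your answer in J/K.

Energy balance: T_f = (m₁c₁T₁ + m₂c₂T₂)/(m₁c₁ + m₂c₂) = 299.7 K.
ΔS₁ = m₁c₁ ln(T_f/T₁) = 64.32 × ln(299.7/351) = -10.16 J/K.
ΔS₂ = m₂c₂ ln(T_f/T₂) = 308.32 × ln(299.7/289) = 11.21 J/K.
ΔS_total = -10.16 + 11.21 = 1.05 J/K.

ΔS_total = 1.05 J/K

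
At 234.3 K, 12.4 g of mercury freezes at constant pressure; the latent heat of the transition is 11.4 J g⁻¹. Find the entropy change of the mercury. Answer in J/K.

ΔS = -0.603 J/K

Heat released by the substance: Q = −mL = −12.4 × 11.4 = −141.36 J.
At constant T, ΔS = Q_rev/T = −141.36 / 234.3 = -0.603 J/K.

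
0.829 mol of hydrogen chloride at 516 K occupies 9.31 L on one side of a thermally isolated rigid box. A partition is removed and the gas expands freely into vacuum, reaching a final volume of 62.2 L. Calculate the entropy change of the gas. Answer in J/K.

ΔS_gas = 13.1 J/K

No heat is exchanged and no work is done, so the ideal-gas temperature stays constant.
Entropy is a state function; using a reversible isothermal path, ΔS_gas = nR ln(V₂/V₁) = 0.829 × 8.314 × ln(62.2/9.31) = 13.1 J/K.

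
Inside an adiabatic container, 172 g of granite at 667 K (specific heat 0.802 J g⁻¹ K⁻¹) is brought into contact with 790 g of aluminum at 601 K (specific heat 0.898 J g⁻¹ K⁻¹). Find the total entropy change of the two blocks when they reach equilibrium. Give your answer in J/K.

ΔS_total = 0.642 J/K

Energy balance: T_f = (m₁c₁T₁ + m₂c₂T₂)/(m₁c₁ + m₂c₂) = 611.74 K.
ΔS₁ = m₁c₁ ln(T_f/T₁) = 137.944 × ln(611.74/667) = -11.9288 J/K.
ΔS₂ = m₂c₂ ln(T_f/T₂) = 709.42 × ln(611.74/601) = 12.5705 J/K.
ΔS_total = -11.9288 + 12.5705 = 0.642 J/K.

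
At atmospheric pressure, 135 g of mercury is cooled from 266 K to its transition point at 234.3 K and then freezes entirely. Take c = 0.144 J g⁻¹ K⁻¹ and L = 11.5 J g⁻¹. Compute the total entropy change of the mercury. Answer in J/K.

ΔS = -9.09 J/K

Cooling step: ΔS₁ = m c ln(T_tr/T_i) = 135 × 0.144 × ln(234.3/266) = -2.467 J/K.
Phase change: ΔS₂ = −mL/T_tr = −135 × 11.5 / 234.3 = -6.626 J/K.
ΔS_total = (-2.467) + (-6.626) = -9.09 J/K.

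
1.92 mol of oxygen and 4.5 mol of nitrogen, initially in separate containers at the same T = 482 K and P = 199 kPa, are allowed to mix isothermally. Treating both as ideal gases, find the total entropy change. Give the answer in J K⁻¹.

Mole fractions: x_A = 1.92/6.42 = 0.299, x_B = 0.701.
ΔS_mix = −R(n_A ln x_A + n_B ln x_B) = −8.314 × (1.92 ln 0.299 + 4.5 ln 0.701) = 32.6 J/K.

ΔS_mix = 32.6 J/K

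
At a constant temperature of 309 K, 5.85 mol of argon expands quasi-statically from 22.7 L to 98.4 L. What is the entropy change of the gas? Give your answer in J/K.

ΔS_gas = 71.3 J/K

For an isothermal ideal gas ΔS_gas = nR ln(V₂/V₁) = 5.85 × 8.314 × ln(98.4/22.7) = 71.3 J/K.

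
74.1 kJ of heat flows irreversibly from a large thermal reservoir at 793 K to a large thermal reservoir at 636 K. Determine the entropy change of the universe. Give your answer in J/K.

ΔS_hot = −Q/T_H = −74100/793 = -93.44 J/K and ΔS_cold = +Q/T_C = 74100/636 = 116.5 J/K.
ΔS_total = -93.44 + 116.5 = 23.1 J/K, positive as the second law requires.

ΔS_total = 23.1 J/K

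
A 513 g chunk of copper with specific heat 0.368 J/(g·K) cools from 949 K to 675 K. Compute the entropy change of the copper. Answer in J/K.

ΔS = ∫dQ_rev/T = m c ln(T₂/T₁) = 513 × 0.368 × ln(675/949) = -64.3 J/K.

ΔS = -64.3 J/K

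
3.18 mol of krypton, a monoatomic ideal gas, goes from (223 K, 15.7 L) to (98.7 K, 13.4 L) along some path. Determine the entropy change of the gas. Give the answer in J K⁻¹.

ΔS = -36.5 J/K

Entropy is a state function: ΔS = nC_V ln(T₂/T₁) + nR ln(V₂/V₁), with C_V = 3R/2 = 12.47 J mol⁻¹ K⁻¹ for a monoatomic ideal gas.
ΔS = 3.18 × [12.47 × ln(98.7/223) + 8.314 × ln(13.4/15.7)] = -36.5 J/K.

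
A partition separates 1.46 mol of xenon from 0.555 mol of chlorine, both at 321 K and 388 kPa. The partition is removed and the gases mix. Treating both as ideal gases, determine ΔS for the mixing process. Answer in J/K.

Mole fractions: x_A = 1.46/2.02 = 0.725, x_B = 0.275.
ΔS_mix = −R(n_A ln x_A + n_B ln x_B) = −8.314 × (1.46 ln 0.725 + 0.555 ln 0.275) = 9.86 J/K.

ΔS_mix = 9.86 J/K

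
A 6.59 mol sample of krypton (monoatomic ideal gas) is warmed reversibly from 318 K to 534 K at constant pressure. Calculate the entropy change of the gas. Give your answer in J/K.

ΔS = 71 J/K

At constant pressure, ΔS = nC_p ln(T₂/T₁) with C_p = 5R/2 = 20.79 J mol⁻¹ K⁻¹.
ΔS = 6.59 × 20.79 × ln(534/318) = 71 J/K.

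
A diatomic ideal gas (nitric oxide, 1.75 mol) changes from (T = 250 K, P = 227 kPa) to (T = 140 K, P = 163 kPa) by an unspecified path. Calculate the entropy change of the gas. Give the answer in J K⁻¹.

ΔS = -24.7 J/K

ΔS = nC_p ln(T₂/T₁) − nR ln(P₂/P₁), with C_p = 7R/2 = 29.1 J mol⁻¹ K⁻¹ for a diatomic ideal gas.
ΔS = 1.75 × [29.1 × ln(140/250) − 8.314 × ln(163/227)] = -24.7 J/K.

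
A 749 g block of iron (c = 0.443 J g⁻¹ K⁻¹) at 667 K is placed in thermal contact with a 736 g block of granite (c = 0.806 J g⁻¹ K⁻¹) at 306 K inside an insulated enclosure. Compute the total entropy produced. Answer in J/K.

Energy balance: T_f = (m₁c₁T₁ + m₂c₂T₂)/(m₁c₁ + m₂c₂) = 435.49 K.
ΔS₁ = m₁c₁ ln(T_f/T₁) = 331.807 × ln(435.49/667) = -141.45 J/K.
ΔS₂ = m₂c₂ ln(T_f/T₂) = 593.216 × ln(435.49/306) = 209.34 J/K.
ΔS_total = -141.45 + 209.34 = 67.9 J/K.

ΔS_total = 67.9 J/K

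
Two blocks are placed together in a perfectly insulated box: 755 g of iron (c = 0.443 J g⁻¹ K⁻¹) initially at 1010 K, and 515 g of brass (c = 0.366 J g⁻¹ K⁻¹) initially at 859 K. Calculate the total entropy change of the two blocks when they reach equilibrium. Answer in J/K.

Energy balance: T_f = (m₁c₁T₁ + m₂c₂T₂)/(m₁c₁ + m₂c₂) = 955.57 K.
ΔS₁ = m₁c₁ ln(T_f/T₁) = 334.465 × ln(955.57/1010) = -18.5269 J/K.
ΔS₂ = m₂c₂ ln(T_f/T₂) = 188.49 × ln(955.57/859) = 20.0825 J/K.
ΔS_total = -18.5269 + 20.0825 = 1.56 J/K.

ΔS_total = 1.56 J/K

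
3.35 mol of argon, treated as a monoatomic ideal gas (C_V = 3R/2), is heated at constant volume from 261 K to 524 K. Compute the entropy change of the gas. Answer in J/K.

At constant volume, ΔS = nC_V ln(T₂/T₁) with C_V = 3R/2 = 12.47 J mol⁻¹ K⁻¹.
ΔS = 3.35 × 12.47 × ln(524/261) = 29.1 J/K.

ΔS = 29.1 J/K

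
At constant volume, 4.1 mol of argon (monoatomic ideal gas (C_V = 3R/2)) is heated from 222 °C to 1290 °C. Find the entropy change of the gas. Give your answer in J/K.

ΔS = 58.8 J/K

In kelvin: T₁ = 495.15 K, T₂ = 1563.15 K. At constant volume, ΔS = nC_V ln(T₂/T₁) with C_V = 3R/2 = 12.47 J mol⁻¹ K⁻¹.
ΔS = 4.1 × 12.47 × ln(1563.15/495.15) = 58.8 J/K.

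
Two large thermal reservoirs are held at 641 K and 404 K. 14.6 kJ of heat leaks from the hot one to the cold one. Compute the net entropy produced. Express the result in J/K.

ΔS_hot = −Q/T_H = −14600/641 = -22.78 J/K and ΔS_cold = +Q/T_C = 14600/404 = 36.14 J/K.
ΔS_total = -22.78 + 36.14 = 13.4 J/K, positive as the second law requires.

ΔS_total = 13.4 J/K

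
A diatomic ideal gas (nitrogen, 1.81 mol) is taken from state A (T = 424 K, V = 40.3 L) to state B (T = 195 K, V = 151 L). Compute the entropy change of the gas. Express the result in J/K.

Entropy is a state function: ΔS = nC_V ln(T₂/T₁) + nR ln(V₂/V₁), with C_V = 5R/2 = 20.79 J mol⁻¹ K⁻¹ for a diatomic ideal gas.
ΔS = 1.81 × [20.79 × ln(195/424) + 8.314 × ln(151/40.3)] = -9.34 J/K.

ΔS = -9.34 J/K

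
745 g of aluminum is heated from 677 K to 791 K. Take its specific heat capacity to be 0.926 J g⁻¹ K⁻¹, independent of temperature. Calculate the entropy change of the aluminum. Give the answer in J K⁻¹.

ΔS = 107 J/K

ΔS = ∫dQ_rev/T = m c ln(T₂/T₁) = 745 × 0.926 × ln(791/677) = 107 J/K.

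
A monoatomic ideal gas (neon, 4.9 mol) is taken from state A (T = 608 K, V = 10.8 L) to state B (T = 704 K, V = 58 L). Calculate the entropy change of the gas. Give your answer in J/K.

Entropy is a state function: ΔS = nC_V ln(T₂/T₁) + nR ln(V₂/V₁), with C_V = 3R/2 = 12.47 J mol⁻¹ K⁻¹ for a monoatomic ideal gas.
ΔS = 4.9 × [12.47 × ln(704/608) + 8.314 × ln(58/10.8)] = 77.4 J/K.

ΔS = 77.4 J/K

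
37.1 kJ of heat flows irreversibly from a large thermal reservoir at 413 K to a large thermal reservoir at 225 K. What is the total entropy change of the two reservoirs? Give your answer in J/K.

ΔS_total = 75.1 J/K

ΔS_hot = −Q/T_H = −37100/413 = -89.83 J/K and ΔS_cold = +Q/T_C = 37100/225 = 164.9 J/K.
ΔS_total = -89.83 + 164.9 = 75.1 J/K, positive as the second law requires.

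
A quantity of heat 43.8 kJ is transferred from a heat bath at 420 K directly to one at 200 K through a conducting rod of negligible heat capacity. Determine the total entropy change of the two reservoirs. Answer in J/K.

ΔS_hot = −Q/T_H = −43800/420 = -104.3 J/K and ΔS_cold = +Q/T_C = 43800/200 = 219 J/K.
ΔS_total = -104.3 + 219 = 115 J/K, positive as the second law requires.

ΔS_total = 115 J/K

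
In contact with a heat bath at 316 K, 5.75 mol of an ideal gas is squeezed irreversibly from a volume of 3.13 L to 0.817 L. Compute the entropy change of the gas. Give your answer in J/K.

ΔS_gas = -64.2 J/K

Entropy is a state function, so ΔS_gas depends only on the end states.
For an isothermal ideal gas ΔS_gas = nR ln(V₂/V₁) = 5.75 × 8.314 × ln(0.817/3.13) = -64.2 J/K.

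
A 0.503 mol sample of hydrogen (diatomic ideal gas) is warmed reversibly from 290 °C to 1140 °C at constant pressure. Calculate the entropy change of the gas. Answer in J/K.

ΔS = 13.5 J/K

In kelvin: T₁ = 563.15 K, T₂ = 1413.15 K. At constant pressure, ΔS = nC_p ln(T₂/T₁) with C_p = 7R/2 = 29.1 J mol⁻¹ K⁻¹.
ΔS = 0.503 × 29.1 × ln(1413.15/563.15) = 13.5 J/K.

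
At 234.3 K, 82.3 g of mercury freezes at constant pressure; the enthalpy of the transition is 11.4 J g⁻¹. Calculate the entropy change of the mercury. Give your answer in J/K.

ΔS = -4 J/K

Heat released by the substance: Q = −mL = −82.3 × 11.4 = −938.22 J.
At constant T, ΔS = Q_rev/T = −938.22 / 234.3 = -4 J/K.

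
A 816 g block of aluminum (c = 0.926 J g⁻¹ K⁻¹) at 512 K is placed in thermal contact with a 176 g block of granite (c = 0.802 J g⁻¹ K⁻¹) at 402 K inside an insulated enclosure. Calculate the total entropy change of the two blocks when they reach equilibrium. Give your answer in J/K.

ΔS_total = 3.29 J/K

Energy balance: T_f = (m₁c₁T₁ + m₂c₂T₂)/(m₁c₁ + m₂c₂) = 494.69 K.
ΔS₁ = m₁c₁ ln(T_f/T₁) = 755.616 × ln(494.69/512) = -25.99 J/K.
ΔS₂ = m₂c₂ ln(T_f/T₂) = 141.152 × ln(494.69/402) = 29.28 J/K.
ΔS_total = -25.99 + 29.28 = 3.29 J/K.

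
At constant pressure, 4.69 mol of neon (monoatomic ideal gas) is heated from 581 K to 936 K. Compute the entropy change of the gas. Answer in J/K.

At constant pressure, ΔS = nC_p ln(T₂/T₁) with C_p = 5R/2 = 20.79 J mol⁻¹ K⁻¹.
ΔS = 4.69 × 20.79 × ln(936/581) = 46.5 J/K.

ΔS = 46.5 J/K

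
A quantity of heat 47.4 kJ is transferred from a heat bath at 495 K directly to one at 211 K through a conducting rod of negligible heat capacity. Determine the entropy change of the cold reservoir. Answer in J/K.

The cold reservoir gains heat Q, so ΔS_cold = +Q/T_C = 47400/211 = 225 J/K.

ΔS_cold = 225 J/K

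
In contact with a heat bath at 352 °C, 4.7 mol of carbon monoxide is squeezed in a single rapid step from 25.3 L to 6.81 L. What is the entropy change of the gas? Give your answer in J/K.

ΔS_gas = -51.3 J/K

Entropy is a state function, so ΔS_gas depends only on the end states.
For an isothermal ideal gas ΔS_gas = nR ln(V₂/V₁) = 4.7 × 8.314 × ln(6.81/25.3) = -51.3 J/K.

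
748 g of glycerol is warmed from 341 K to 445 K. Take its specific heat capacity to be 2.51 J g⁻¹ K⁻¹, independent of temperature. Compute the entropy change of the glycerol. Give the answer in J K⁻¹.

ΔS = 500 J/K

ΔS = ∫dQ_rev/T = m c ln(T₂/T₁) = 748 × 2.51 × ln(445/341) = 500 J/K.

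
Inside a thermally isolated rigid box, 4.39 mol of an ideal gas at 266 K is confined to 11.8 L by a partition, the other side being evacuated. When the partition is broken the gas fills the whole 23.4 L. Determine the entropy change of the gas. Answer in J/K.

For an ideal gas in free expansion Q = 0 and W = 0, so T is unchanged.
Entropy is a state function; using a reversible isothermal path, ΔS_gas = nR ln(V₂/V₁) = 4.39 × 8.314 × ln(23.4/11.8) = 25 J/K.

ΔS_gas = 25 J/K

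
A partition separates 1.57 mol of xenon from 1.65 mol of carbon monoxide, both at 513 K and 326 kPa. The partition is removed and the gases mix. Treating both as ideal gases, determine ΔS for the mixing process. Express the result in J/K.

Mole fractions: x_A = 1.57/3.22 = 0.488, x_B = 0.512.
ΔS_mix = −R(n_A ln x_A + n_B ln x_B) = −8.314 × (1.57 ln 0.488 + 1.65 ln 0.512) = 18.5 J/K.

ΔS_mix = 18.5 J/K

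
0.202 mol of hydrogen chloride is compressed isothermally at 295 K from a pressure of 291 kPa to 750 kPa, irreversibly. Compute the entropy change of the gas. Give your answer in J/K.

Entropy is a state function, so ΔS_gas depends only on the end states.
For an isothermal ideal gas ΔS_gas = nR ln(P₁/P₂) = 0.202 × 8.314 × ln(291/750) = -1.59 J/K.

ΔS_gas = -1.59 J/K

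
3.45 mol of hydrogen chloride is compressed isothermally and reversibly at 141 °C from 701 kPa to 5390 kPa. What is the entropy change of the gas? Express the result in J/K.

ΔS_gas = -58.5 J/K

For an isothermal ideal gas ΔS_gas = nR ln(P₁/P₂) = 3.45 × 8.314 × ln(701/5390) = -58.5 J/K.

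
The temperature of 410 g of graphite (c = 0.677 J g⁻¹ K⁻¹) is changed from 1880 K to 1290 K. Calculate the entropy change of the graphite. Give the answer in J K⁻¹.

ΔS = -105 J/K

ΔS = ∫dQ_rev/T = m c ln(T₂/T₁) = 410 × 0.677 × ln(1290/1880) = -105 J/K.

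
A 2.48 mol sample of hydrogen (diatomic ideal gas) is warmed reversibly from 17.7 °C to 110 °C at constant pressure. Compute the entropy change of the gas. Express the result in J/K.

In kelvin: T₁ = 290.85 K, T₂ = 383.15 K. At constant pressure, ΔS = nC_p ln(T₂/T₁) with C_p = 7R/2 = 29.1 J mol⁻¹ K⁻¹.
ΔS = 2.48 × 29.1 × ln(383.15/290.85) = 19.9 J/K.

ΔS = 19.9 J/K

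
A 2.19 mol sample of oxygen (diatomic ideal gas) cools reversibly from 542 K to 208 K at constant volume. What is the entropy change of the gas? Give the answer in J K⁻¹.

At constant volume, ΔS = nC_V ln(T₂/T₁) with C_V = 5R/2 = 20.79 J mol⁻¹ K⁻¹.
ΔS = 2.19 × 20.79 × ln(208/542) = -43.6 J/K.

ΔS = -43.6 J/K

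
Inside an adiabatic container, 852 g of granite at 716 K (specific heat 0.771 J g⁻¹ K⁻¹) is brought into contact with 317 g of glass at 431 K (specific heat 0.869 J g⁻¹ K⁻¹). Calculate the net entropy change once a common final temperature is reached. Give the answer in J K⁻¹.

Energy balance: T_f = (m₁c₁T₁ + m₂c₂T₂)/(m₁c₁ + m₂c₂) = 631.79 K.
ΔS₁ = m₁c₁ ln(T_f/T₁) = 656.892 × ln(631.79/716) = -82.19 J/K.
ΔS₂ = m₂c₂ ln(T_f/T₂) = 275.473 × ln(631.79/431) = 105.4 J/K.
ΔS_total = -82.19 + 105.4 = 23.2 J/K.

ΔS_total = 23.2 J/K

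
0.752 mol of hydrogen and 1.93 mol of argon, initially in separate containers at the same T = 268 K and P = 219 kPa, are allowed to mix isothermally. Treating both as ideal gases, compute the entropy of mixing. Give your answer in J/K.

Mole fractions: x_A = 0.752/2.68 = 0.28, x_B = 0.72.
ΔS_mix = −R(n_A ln x_A + n_B ln x_B) = −8.314 × (0.752 ln 0.28 + 1.93 ln 0.72) = 13.2 J/K.

ΔS_mix = 13.2 J/K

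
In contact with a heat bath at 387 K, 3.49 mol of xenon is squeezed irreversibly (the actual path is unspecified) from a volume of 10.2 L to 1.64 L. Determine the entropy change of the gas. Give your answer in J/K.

Entropy is a state function, so ΔS_gas depends only on the end states.
For an isothermal ideal gas ΔS_gas = nR ln(V₂/V₁) = 3.49 × 8.314 × ln(1.64/10.2) = -53 J/K.

ΔS_gas = -53 J/K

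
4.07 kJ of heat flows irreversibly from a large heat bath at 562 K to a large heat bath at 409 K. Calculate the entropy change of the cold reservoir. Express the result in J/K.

The cold reservoir gains heat Q, so ΔS_cold = +Q/T_C = 4070/409 = 9.95 J/K.

ΔS_cold = 9.95 J/K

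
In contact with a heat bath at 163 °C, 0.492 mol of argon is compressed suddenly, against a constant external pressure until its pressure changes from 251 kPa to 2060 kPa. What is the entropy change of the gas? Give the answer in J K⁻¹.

Entropy is a state function, so ΔS_gas depends only on the end states.
For an isothermal ideal gas ΔS_gas = nR ln(P₁/P₂) = 0.492 × 8.314 × ln(251/2060) = -8.61 J/K.

ΔS_gas = -8.61 J/K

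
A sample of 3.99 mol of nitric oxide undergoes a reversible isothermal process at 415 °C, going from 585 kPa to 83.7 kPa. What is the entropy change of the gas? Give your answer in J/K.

ΔS_gas = 64.5 J/K

For an isothermal ideal gas ΔS_gas = nR ln(P₁/P₂) = 3.99 × 8.314 × ln(585/83.7) = 64.5 J/K.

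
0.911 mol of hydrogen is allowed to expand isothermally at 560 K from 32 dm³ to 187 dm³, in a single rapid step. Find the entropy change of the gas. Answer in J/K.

Entropy is a state function, so ΔS_gas depends only on the end states.
For an isothermal ideal gas ΔS_gas = nR ln(V₂/V₁) = 0.911 × 8.314 × ln(187/32) = 13.4 J/K.

ΔS_gas = 13.4 J/K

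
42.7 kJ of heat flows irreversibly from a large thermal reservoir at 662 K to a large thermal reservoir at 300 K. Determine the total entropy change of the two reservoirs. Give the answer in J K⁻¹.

ΔS_total = 77.8 J/K

ΔS_hot = −Q/T_H = −42700/662 = -64.5 J/K and ΔS_cold = +Q/T_C = 42700/300 = 142.3 J/K.
ΔS_total = -64.5 + 142.3 = 77.8 J/K, positive as the second law requires.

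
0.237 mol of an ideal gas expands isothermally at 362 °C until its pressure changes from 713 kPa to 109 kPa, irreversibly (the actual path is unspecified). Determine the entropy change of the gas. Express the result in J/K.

Entropy is a state function, so ΔS_gas depends only on the end states.
For an isothermal ideal gas ΔS_gas = nR ln(P₁/P₂) = 0.237 × 8.314 × ln(713/109) = 3.7 J/K.

ΔS_gas = 3.7 J/K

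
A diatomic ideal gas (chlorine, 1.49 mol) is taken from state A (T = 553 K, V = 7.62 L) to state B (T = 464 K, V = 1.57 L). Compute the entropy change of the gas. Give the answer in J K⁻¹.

ΔS = -25 J/K

Entropy is a state function: ΔS = nC_V ln(T₂/T₁) + nR ln(V₂/V₁), with C_V = 5R/2 = 20.79 J mol⁻¹ K⁻¹ for a diatomic ideal gas.
ΔS = 1.49 × [20.79 × ln(464/553) + 8.314 × ln(1.57/7.62)] = -25 J/K.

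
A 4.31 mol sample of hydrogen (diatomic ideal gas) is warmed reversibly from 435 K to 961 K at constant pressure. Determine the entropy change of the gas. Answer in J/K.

ΔS = 99.4 J/K

At constant pressure, ΔS = nC_p ln(T₂/T₁) with C_p = 7R/2 = 29.1 J mol⁻¹ K⁻¹.
ΔS = 4.31 × 29.1 × ln(961/435) = 99.4 J/K.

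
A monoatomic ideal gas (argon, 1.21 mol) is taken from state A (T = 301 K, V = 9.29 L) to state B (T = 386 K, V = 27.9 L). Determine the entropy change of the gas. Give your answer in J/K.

ΔS = 14.8 J/K

Entropy is a state function: ΔS = nC_V ln(T₂/T₁) + nR ln(V₂/V₁), with C_V = 3R/2 = 12.47 J mol⁻¹ K⁻¹ for a monoatomic ideal gas.
ΔS = 1.21 × [12.47 × ln(386/301) + 8.314 × ln(27.9/9.29)] = 14.8 J/K.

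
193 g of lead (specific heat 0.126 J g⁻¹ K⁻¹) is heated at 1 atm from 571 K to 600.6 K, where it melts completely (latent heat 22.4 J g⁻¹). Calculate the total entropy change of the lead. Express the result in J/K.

ΔS = 8.43 J/K

Warming step: ΔS₁ = m c ln(T_tr/T_i) = 193 × 0.126 × ln(600.6/571) = 1.229 J/K.
Phase change: ΔS₂ = +mL/T_tr = 193 × 22.4 / 600.6 = 7.198 J/K.
ΔS_total = (1.229) + (7.198) = 8.43 J/K.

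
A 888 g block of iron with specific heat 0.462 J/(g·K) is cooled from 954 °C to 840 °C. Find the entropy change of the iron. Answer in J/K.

In kelvin: T₁ = 1227.15 K, T₂ = 1113.15 K. ΔS = ∫dQ_rev/T = m c ln(T₂/T₁) = 888 × 0.462 × ln(1113.15/1227.15) = -40 J/K.

ΔS = -40 J/K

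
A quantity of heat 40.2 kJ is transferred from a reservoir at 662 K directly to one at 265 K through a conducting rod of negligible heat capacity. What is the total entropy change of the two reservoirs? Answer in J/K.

ΔS_hot = −Q/T_H = −40200/662 = -60.73 J/K and ΔS_cold = +Q/T_C = 40200/265 = 151.7 J/K.
ΔS_total = -60.73 + 151.7 = 91 J/K, positive as the second law requires.

ΔS_total = 91 J/K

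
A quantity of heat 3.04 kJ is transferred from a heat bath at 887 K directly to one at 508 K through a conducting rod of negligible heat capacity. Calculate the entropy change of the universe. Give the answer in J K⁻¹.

ΔS_total = 2.56 J/K

ΔS_hot = −Q/T_H = −3040/887 = -3.427 J/K and ΔS_cold = +Q/T_C = 3040/508 = 5.984 J/K.
ΔS_total = -3.427 + 5.984 = 2.56 J/K, positive as the second law requires.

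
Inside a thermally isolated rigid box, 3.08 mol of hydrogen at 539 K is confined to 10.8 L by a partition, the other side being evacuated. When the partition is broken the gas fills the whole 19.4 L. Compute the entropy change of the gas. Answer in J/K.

For an ideal gas in free expansion Q = 0 and W = 0, so T is unchanged.
Entropy is a state function; using a reversible isothermal path, ΔS_gas = nR ln(V₂/V₁) = 3.08 × 8.314 × ln(19.4/10.8) = 15 J/K.

ΔS_gas = 15 J/K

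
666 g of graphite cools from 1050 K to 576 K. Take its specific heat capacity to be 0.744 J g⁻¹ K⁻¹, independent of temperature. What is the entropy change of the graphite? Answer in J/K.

ΔS = -298 J/K

ΔS = ∫dQ_rev/T = m c ln(T₂/T₁) = 666 × 0.744 × ln(576/1050) = -298 J/K.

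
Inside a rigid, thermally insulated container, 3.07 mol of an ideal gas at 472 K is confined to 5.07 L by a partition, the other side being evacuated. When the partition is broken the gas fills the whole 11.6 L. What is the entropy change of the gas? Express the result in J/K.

ΔS_gas = 21.1 J/K

For an ideal gas in free expansion Q = 0 and W = 0, so T is unchanged.
Entropy is a state function; using a reversible isothermal path, ΔS_gas = nR ln(V₂/V₁) = 3.07 × 8.314 × ln(11.6/5.07) = 21.1 J/K.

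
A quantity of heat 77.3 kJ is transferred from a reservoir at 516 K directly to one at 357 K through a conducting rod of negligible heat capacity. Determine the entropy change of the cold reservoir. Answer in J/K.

ΔS_cold = 217 J/K

The cold reservoir gains heat Q, so ΔS_cold = +Q/T_C = 77300/357 = 217 J/K.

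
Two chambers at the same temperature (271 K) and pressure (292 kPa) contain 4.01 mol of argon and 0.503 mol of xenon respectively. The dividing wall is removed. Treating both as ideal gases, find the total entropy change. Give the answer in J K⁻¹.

Mole fractions: x_A = 4.01/4.51 = 0.889, x_B = 0.111.
ΔS_mix = −R(n_A ln x_A + n_B ln x_B) = −8.314 × (4.01 ln 0.889 + 0.503 ln 0.111) = 13.1 J/K.

ΔS_mix = 13.1 J/K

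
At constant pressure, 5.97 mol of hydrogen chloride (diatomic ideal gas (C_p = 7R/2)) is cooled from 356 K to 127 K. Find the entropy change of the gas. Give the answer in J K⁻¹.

At constant pressure, ΔS = nC_p ln(T₂/T₁) with C_p = 7R/2 = 29.1 J mol⁻¹ K⁻¹.
ΔS = 5.97 × 29.1 × ln(127/356) = -179 J/K.

ΔS = -179 J/K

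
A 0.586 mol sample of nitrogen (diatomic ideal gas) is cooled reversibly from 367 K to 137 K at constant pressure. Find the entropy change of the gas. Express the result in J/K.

ΔS = -16.8 J/K

At constant pressure, ΔS = nC_p ln(T₂/T₁) with C_p = 7R/2 = 29.1 J mol⁻¹ K⁻¹.
ΔS = 0.586 × 29.1 × ln(137/367) = -16.8 J/K.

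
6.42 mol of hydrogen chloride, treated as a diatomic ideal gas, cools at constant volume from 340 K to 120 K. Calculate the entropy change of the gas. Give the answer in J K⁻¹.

At constant volume, ΔS = nC_V ln(T₂/T₁) with C_V = 5R/2 = 20.79 J mol⁻¹ K⁻¹.
ΔS = 6.42 × 20.79 × ln(120/340) = -139 J/K.

ΔS = -139 J/K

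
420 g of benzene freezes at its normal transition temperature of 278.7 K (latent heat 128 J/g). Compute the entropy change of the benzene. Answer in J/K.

ΔS = -193 J/K

Heat released by the substance: Q = −mL = −420 × 128 = −53760 J.
At constant T, ΔS = Q_rev/T = −53760 / 278.7 = -193 J/K.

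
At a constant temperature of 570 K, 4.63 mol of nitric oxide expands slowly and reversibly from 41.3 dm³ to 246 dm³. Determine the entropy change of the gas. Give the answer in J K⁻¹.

ΔS_gas = 68.7 J/K

For an isothermal ideal gas ΔS_gas = nR ln(V₂/V₁) = 4.63 × 8.314 × ln(246/41.3) = 68.7 J/K.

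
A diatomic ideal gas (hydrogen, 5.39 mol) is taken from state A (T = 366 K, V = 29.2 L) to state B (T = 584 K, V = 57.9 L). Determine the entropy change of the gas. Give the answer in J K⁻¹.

Entropy is a state function: ΔS = nC_V ln(T₂/T₁) + nR ln(V₂/V₁), with C_V = 5R/2 = 20.79 J mol⁻¹ K⁻¹ for a diatomic ideal gas.
ΔS = 5.39 × [20.79 × ln(584/366) + 8.314 × ln(57.9/29.2)] = 83 J/K.

ΔS = 83 J/K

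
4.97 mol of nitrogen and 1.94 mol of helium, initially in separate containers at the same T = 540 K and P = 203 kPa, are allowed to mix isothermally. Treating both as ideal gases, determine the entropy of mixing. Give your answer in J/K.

Mole fractions: x_A = 4.97/6.91 = 0.719, x_B = 0.281.
ΔS_mix = −R(n_A ln x_A + n_B ln x_B) = −8.314 × (4.97 ln 0.719 + 1.94 ln 0.281) = 34.1 J/K.

ΔS_mix = 34.1 J/K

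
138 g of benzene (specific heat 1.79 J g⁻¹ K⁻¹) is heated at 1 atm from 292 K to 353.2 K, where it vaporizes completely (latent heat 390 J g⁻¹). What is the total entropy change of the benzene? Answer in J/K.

ΔS = 199 J/K

Warming step: ΔS₁ = m c ln(T_tr/T_i) = 138 × 1.79 × ln(353.2/292) = 47 J/K.
Phase change: ΔS₂ = +mL/T_tr = 138 × 390 / 353.2 = 152.4 J/K.
ΔS_total = (47) + (152.4) = 199 J/K.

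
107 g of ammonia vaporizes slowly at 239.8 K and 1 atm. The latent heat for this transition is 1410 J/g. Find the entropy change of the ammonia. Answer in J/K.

ΔS = 629 J/K

Heat absorbed by the substance: Q = mL = 107 × 1410 = 150870 J.
At constant T, ΔS = Q_rev/T = 150870 / 239.8 = 629 J/K.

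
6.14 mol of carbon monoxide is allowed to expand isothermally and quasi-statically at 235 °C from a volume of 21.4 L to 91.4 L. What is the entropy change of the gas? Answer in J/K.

For an isothermal ideal gas ΔS_gas = nR ln(V₂/V₁) = 6.14 × 8.314 × ln(91.4/21.4) = 74.1 J/K.

ΔS_gas = 74.1 J/K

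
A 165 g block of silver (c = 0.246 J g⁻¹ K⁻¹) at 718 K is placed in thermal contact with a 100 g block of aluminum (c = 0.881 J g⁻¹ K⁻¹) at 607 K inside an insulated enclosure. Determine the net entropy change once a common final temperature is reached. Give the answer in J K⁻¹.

ΔS_total = 0.4 J/K

Energy balance: T_f = (m₁c₁T₁ + m₂c₂T₂)/(m₁c₁ + m₂c₂) = 642.01 K.
ΔS₁ = m₁c₁ ln(T_f/T₁) = 40.59 × ln(642.01/718) = -4.5406 J/K.
ΔS₂ = m₂c₂ ln(T_f/T₂) = 88.1 × ln(642.01/607) = 4.9403 J/K.
ΔS_total = -4.5406 + 4.9403 = 0.4 J/K.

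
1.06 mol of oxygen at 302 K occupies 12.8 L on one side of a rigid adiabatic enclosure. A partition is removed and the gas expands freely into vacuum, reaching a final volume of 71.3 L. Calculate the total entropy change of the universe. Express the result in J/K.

ΔS_universe = 15.1 J/K

No heat is exchanged and no work is done, so the ideal-gas temperature stays constant.
Entropy is a state function; using a reversible isothermal path, ΔS_gas = nR ln(V₂/V₁) = 1.06 × 8.314 × ln(71.3/12.8) = 15.1 J/K.
The insulated surroundings exchange no heat, so ΔS_surr = 0 and ΔS_universe = ΔS_gas.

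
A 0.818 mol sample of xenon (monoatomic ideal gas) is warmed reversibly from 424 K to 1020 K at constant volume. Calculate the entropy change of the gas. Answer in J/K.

At constant volume, ΔS = nC_V ln(T₂/T₁) with C_V = 3R/2 = 12.47 J mol⁻¹ K⁻¹.
ΔS = 0.818 × 12.47 × ln(1020/424) = 8.95 J/K.

ΔS = 8.95 J/K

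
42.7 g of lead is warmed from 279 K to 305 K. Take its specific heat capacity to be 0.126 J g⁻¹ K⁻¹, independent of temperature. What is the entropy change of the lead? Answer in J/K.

ΔS = 0.479 J/K

ΔS = ∫dQ_rev/T = m c ln(T₂/T₁) = 42.7 × 0.126 × ln(305/279) = 0.479 J/K.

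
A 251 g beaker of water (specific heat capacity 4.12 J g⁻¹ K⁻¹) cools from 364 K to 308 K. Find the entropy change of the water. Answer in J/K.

ΔS = ∫dQ_rev/T = m c ln(T₂/T₁) = 251 × 4.12 × ln(308/364) = -173 J/K.

ΔS = -173 J/K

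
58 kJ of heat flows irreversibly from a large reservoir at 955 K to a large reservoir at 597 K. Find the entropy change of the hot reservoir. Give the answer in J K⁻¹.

ΔS_hot = -60.7 J/K

The hot reservoir loses heat Q, so ΔS_hot = −Q/T_H = −58000/955 = -60.7 J/K.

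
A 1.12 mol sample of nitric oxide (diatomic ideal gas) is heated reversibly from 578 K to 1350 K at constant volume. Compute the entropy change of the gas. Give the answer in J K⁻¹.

At constant volume, ΔS = nC_V ln(T₂/T₁) with C_V = 5R/2 = 20.79 J mol⁻¹ K⁻¹.
ΔS = 1.12 × 20.79 × ln(1350/578) = 19.7 J/K.

ΔS = 19.7 J/K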